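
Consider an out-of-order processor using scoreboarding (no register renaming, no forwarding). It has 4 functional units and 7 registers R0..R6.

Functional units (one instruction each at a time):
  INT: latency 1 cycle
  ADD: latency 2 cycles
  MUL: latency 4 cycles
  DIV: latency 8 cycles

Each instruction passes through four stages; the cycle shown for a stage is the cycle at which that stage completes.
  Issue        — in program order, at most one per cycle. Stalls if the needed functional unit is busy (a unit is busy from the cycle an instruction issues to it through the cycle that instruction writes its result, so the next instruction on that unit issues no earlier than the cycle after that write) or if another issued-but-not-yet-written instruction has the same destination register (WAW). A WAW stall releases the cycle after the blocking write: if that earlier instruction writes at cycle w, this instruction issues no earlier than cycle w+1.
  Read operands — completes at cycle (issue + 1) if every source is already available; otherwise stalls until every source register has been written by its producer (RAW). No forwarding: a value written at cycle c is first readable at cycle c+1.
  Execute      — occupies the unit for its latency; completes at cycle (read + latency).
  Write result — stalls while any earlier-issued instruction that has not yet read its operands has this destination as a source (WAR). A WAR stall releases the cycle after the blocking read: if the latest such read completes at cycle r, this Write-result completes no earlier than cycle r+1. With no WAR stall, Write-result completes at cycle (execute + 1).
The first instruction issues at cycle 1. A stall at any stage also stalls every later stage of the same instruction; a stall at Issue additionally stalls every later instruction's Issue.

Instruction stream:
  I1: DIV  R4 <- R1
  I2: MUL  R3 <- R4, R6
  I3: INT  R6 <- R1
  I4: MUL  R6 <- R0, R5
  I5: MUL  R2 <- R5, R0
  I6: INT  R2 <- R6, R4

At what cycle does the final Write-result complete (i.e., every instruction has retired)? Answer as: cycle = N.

cycle = 35

1) issue 1, read 2, done 10, write 11
2) issue 2, read 12, done 16, write 17  <RAW R4: wait I1 write@11>
3) issue 3, read 4, done 5, write 13  <WAR R6: wait I2 read@12>
4) issue 18, read 19, done 23, write 24  <struct: MUL busy until I2 writes@17>
5) issue 25, read 26, done 30, write 31  <struct: MUL busy until I4 writes@24>
6) issue 32, read 33, done 34, write 35  <WAW R2: wait I5 write@31>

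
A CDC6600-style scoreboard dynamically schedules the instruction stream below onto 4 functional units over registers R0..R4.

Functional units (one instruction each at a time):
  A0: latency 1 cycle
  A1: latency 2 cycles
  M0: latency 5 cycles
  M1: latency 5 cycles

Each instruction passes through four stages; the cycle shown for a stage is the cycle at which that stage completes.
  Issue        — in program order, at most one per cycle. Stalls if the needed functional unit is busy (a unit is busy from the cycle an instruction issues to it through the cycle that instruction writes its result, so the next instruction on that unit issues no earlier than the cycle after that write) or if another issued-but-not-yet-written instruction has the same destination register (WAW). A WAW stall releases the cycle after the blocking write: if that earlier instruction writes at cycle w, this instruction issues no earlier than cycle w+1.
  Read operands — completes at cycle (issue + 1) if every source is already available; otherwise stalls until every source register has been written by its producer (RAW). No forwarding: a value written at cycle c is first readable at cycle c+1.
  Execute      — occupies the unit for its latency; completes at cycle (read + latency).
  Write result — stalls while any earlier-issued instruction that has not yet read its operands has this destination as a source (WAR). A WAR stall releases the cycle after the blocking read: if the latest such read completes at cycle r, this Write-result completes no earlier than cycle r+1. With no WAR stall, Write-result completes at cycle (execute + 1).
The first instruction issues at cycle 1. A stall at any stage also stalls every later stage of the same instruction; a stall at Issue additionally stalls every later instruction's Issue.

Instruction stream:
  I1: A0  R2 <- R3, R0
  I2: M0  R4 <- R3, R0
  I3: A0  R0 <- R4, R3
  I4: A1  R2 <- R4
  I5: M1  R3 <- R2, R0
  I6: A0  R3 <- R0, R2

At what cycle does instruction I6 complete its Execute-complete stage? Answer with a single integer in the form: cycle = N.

cycle = 23

c1: I1→A0
c2: I1 RO | I2→M0
c3: I1 EX | I2 RO
c4: I1 WR R2
c5: I3→A0
c6: I4→A1
c7: I5→M1
c8: I2 EX
c9: I2 WR R4
c10: I3 RO | I4 RO
c11: I3 EX
c12: I3 WR R0 | I4 EX
c13: I4 WR R2
c14: I5 RO
c19: I5 EX
c20: I5 WR R3
c21: I6→A0
c22: I6 RO
c23: I6 EX
c24: I6 WR R3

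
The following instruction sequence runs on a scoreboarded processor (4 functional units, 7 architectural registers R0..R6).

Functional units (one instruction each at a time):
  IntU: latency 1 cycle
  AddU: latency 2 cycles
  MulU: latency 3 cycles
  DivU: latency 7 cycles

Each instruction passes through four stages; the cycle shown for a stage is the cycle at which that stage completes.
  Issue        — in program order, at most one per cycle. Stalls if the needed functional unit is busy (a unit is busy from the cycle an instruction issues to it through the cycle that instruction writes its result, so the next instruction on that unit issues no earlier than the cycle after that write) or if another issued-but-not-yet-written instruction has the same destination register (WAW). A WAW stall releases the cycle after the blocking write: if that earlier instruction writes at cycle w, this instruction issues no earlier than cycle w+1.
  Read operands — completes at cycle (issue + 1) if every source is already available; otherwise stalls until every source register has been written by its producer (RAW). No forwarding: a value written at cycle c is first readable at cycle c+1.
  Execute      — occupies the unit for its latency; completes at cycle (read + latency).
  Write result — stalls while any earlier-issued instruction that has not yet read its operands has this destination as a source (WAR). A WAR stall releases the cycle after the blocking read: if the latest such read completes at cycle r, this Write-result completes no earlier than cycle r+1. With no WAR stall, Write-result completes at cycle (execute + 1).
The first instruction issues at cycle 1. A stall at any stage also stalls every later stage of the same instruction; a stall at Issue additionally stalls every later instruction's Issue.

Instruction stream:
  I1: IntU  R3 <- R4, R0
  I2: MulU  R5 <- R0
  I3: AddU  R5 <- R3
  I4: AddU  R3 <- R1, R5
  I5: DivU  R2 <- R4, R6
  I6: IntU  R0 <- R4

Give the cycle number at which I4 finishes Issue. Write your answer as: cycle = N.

I1  is:1  ro:2  ex:3  wr:4
I2  is:2  ro:3  ex:6  wr:7
I3  is:8  ro:9  ex:11  wr:12  — WAW R5: wait I2 write@7
I4  is:13  ro:14  ex:16  wr:17  — struct: AddU busy until I3 writes@12
I5  is:14  ro:15  ex:22  wr:23
I6  is:15  ro:16  ex:17  wr:18

cycle = 13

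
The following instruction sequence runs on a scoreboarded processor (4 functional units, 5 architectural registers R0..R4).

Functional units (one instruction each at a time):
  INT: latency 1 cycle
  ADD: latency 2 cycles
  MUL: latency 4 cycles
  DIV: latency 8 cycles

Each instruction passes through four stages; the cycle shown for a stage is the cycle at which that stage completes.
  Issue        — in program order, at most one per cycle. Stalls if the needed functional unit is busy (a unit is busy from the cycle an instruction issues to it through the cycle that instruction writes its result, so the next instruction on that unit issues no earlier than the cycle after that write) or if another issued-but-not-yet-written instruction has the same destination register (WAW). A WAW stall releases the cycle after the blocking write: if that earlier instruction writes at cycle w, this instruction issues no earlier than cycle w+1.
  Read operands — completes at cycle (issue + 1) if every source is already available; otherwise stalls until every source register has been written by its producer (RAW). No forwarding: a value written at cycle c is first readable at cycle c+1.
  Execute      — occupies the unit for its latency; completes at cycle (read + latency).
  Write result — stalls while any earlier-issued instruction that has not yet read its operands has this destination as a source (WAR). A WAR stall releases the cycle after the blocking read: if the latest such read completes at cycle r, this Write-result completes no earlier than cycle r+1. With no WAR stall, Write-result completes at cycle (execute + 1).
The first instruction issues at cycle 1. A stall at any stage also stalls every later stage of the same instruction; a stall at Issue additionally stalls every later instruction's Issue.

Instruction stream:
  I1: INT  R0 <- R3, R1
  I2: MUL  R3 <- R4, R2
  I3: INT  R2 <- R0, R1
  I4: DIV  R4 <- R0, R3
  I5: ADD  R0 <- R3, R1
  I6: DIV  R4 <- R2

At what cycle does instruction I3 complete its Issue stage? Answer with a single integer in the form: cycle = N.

cycle = 5

[I1] 1/2/3/4
[I2] 2/3/7/8
[I3] 5/6/7/8  (struct: INT busy until I1 writes@4)
[I4] 6/9/17/18  (RAW R3: wait I2 write@8)
[I5] 7/9/11/12  (RAW R3: wait I2 write@8)
[I6] 19/20/28/29  (struct: DIV busy until I4 writes@18)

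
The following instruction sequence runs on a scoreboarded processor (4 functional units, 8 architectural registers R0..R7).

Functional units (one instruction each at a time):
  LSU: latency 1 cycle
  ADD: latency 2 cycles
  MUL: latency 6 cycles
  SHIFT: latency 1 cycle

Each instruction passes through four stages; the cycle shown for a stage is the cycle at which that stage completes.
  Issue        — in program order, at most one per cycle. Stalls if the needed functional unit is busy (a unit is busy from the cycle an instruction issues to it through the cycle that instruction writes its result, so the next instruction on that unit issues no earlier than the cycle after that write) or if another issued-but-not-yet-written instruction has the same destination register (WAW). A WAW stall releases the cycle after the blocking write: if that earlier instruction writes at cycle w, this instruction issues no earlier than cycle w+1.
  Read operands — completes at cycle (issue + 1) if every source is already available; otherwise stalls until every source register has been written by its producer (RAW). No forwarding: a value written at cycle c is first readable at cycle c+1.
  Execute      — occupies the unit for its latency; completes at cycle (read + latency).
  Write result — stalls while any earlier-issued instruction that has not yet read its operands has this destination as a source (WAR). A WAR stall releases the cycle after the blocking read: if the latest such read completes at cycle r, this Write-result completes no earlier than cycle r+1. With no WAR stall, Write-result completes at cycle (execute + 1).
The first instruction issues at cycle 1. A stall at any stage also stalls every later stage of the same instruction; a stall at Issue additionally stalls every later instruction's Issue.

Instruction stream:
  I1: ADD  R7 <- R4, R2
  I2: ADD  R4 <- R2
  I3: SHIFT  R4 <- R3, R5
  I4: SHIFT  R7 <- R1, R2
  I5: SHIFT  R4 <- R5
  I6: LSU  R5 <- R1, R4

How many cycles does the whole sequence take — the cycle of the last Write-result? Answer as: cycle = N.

t=1  issue I1 (ADD)
t=2  I1 read-ops
t=4  I1 finished on ADD
t=5  I1→R7
t=6  issue I2 (ADD)
t=7  I2 read-ops
t=9  I2 finished on ADD
t=10  I2→R4
t=11  issue I3 (SHIFT)
t=12  I3 read-ops
t=13  I3 finished on SHIFT
t=14  I3→R4
t=15  issue I4 (SHIFT)
t=16  I4 read-ops
t=17  I4 finished on SHIFT
t=18  I4→R7
t=19  issue I5 (SHIFT)
t=20  I5 read-ops; issue I6 (LSU)
t=21  I5 finished on SHIFT
t=22  I5→R4
t=23  I6 read-ops
t=24  I6 finished on LSU
t=25  I6→R5

cycle = 25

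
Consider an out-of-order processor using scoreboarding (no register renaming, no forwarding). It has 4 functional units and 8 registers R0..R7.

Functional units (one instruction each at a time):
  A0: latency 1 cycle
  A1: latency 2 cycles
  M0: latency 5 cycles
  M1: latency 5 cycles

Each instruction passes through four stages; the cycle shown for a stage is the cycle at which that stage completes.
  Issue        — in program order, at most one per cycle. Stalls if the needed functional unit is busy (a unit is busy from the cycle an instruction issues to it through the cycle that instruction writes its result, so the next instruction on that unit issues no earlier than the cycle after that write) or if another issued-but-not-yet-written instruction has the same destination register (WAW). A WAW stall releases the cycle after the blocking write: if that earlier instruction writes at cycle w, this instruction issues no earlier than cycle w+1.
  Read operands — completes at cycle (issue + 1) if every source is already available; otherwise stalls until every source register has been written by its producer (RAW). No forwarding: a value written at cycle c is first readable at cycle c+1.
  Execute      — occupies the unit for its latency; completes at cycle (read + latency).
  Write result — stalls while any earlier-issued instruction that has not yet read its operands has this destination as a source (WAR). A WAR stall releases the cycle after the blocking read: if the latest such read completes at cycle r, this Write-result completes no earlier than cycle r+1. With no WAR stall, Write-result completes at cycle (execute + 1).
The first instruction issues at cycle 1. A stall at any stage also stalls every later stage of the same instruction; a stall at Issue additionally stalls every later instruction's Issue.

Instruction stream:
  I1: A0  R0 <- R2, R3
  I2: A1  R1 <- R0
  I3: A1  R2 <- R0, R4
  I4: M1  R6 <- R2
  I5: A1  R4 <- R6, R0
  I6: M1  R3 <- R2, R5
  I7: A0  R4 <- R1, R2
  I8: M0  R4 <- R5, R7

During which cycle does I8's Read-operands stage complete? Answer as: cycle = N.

cycle = 30

t=1  issue I1 (A0)
t=2  I1 read-ops | issue I2 (A1)
t=3  I1 finished on A0
t=4  I1→R0
t=5  I2 read-ops
t=7  I2 finished on A1
t=8  I2→R1
t=9  issue I3 (A1)
t=10  I3 read-ops | issue I4 (M1)
t=12  I3 finished on A1
t=13  I3→R2
t=14  I4 read-ops | issue I5 (A1)
t=19  I4 finished on M1
t=20  I4→R6
t=21  I5 read-ops | issue I6 (M1)
t=22  I6 read-ops
t=23  I5 finished on A1
t=24  I5→R4
t=25  issue I7 (A0)
t=26  I7 read-ops
t=27  I6 finished on M1 | I7 finished on A0
t=28  I6→R3 | I7→R4
t=29  issue I8 (M0)
t=30  I8 read-ops
t=35  I8 finished on M0
t=36  I8→R4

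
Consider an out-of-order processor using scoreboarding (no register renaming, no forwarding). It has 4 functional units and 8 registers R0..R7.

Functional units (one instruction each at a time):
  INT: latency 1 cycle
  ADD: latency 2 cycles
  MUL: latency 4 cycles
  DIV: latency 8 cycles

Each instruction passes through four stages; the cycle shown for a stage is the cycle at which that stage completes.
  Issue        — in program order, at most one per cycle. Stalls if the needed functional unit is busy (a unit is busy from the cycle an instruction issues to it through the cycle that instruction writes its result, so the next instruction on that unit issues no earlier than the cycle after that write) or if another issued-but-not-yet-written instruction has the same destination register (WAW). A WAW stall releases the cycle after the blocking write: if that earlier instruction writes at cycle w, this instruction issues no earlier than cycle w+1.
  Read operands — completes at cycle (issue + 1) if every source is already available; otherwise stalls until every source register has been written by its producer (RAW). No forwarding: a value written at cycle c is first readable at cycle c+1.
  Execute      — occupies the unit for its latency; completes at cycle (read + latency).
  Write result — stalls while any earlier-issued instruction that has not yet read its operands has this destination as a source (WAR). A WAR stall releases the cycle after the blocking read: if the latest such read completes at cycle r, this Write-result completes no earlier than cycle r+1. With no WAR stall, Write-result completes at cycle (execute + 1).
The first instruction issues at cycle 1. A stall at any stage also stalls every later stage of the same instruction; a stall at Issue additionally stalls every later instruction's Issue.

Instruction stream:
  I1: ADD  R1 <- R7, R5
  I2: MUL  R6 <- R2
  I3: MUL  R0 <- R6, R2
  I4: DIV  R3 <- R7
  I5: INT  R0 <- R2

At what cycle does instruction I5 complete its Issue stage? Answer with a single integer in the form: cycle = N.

cycle = 16

I1: IS=1 RO=2 EX=4 WR=5
I2: IS=2 RO=3 EX=7 WR=8
I3: IS=9 RO=10 EX=14 WR=15  [struct: MUL busy until I2 writes@8]
I4: IS=10 RO=11 EX=19 WR=20
I5: IS=16 RO=17 EX=18 WR=19  [WAW R0: wait I3 write@15]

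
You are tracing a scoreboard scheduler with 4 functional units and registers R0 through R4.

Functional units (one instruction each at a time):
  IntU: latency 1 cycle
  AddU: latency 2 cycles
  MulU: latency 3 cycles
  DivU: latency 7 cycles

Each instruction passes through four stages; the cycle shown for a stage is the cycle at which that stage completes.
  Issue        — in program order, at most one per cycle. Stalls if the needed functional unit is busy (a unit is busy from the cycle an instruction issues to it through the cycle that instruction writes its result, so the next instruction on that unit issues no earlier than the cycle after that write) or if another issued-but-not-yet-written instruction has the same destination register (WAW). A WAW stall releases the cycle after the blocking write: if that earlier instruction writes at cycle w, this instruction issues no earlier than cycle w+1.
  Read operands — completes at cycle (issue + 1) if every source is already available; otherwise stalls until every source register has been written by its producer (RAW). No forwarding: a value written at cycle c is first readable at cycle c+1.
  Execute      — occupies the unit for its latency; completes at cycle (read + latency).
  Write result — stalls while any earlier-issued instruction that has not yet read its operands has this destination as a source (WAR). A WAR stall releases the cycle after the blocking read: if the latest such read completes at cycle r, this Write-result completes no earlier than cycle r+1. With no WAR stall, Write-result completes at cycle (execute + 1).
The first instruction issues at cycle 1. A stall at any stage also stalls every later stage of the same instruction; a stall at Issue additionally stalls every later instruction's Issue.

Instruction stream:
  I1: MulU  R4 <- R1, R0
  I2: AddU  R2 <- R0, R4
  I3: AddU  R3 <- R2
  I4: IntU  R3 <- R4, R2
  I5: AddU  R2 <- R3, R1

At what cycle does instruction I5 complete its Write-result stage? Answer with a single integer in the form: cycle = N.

cycle = 23

[1] I1→MulU
[2] I1 RO, I2→AddU
[5] I1 EX
[6] I1 WR R4
[7] I2 RO
[9] I2 EX
[10] I2 WR R2
[11] I3→AddU
[12] I3 RO
[14] I3 EX
[15] I3 WR R3
[16] I4→IntU
[17] I4 RO, I5→AddU
[18] I4 EX
[19] I4 WR R3
[20] I5 RO
[22] I5 EX
[23] I5 WR R2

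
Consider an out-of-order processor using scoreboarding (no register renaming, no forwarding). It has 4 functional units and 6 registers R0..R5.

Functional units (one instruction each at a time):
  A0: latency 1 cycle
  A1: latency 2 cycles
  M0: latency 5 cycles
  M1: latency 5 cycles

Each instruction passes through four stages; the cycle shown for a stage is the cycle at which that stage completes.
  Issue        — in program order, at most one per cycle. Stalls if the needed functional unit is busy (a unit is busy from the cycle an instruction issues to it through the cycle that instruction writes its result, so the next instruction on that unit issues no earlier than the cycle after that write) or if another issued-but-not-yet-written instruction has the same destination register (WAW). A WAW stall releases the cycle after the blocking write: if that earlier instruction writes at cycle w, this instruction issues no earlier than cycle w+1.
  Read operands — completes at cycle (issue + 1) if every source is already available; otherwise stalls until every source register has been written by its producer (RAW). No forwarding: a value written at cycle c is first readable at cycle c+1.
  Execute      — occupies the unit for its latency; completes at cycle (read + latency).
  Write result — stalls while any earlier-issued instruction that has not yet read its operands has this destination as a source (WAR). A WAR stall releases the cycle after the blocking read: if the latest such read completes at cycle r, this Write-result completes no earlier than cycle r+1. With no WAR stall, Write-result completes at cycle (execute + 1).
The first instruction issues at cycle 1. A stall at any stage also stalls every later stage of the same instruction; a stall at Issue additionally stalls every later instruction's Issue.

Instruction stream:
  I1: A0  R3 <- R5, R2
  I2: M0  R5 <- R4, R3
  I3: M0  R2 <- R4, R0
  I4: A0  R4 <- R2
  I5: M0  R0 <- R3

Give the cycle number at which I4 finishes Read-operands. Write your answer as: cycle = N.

cycle = 20

  I1 | 1 | 2 | 3 | 4
  I2 | 2 | 5 | 10 | 11   RAW R3: wait I1 write@4
  I3 | 12 | 13 | 18 | 19   struct: M0 busy until I2 writes@11
  I4 | 13 | 20 | 21 | 22   RAW R2: wait I3 write@19
  I5 | 20 | 21 | 26 | 27   struct: M0 busy until I3 writes@19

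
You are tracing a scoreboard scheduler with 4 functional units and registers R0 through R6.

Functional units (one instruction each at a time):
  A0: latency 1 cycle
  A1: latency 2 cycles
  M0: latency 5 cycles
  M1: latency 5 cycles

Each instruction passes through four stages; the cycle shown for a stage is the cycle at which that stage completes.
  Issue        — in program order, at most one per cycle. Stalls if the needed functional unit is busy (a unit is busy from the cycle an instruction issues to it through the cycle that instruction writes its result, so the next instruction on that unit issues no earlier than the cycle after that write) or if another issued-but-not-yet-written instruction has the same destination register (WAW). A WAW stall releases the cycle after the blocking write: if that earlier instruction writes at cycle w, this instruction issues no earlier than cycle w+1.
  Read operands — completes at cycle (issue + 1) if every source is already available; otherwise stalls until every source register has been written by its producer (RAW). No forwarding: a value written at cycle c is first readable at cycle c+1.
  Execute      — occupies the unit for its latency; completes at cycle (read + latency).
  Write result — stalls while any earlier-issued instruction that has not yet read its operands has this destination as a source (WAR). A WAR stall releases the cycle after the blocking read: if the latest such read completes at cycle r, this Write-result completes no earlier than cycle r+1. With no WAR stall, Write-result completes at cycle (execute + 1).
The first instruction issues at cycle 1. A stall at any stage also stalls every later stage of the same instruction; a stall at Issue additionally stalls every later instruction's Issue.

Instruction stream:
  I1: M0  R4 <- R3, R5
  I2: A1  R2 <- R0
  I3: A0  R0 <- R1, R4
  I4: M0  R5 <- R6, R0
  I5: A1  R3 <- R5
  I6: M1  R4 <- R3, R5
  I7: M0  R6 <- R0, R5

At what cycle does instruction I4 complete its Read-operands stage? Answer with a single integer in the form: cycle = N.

[1] I1 issues→M0
[2] I1 reads, I2 issues→A1
[3] I2 reads, I3 issues→A0
[5] I2 exec-done
[6] I2 writes R2
[7] I1 exec-done
[8] I1 writes R4
[9] I3 reads, I4 issues→M0
[10] I3 exec-done, I5 issues→A1
[11] I3 writes R0, I6 issues→M1
[12] I4 reads
[17] I4 exec-done
[18] I4 writes R5
[19] I5 reads, I7 issues→M0
[20] I7 reads
[21] I5 exec-done
[22] I5 writes R3
[23] I6 reads
[25] I7 exec-done
[26] I7 writes R6
[28] I6 exec-done
[29] I6 writes R4

cycle = 12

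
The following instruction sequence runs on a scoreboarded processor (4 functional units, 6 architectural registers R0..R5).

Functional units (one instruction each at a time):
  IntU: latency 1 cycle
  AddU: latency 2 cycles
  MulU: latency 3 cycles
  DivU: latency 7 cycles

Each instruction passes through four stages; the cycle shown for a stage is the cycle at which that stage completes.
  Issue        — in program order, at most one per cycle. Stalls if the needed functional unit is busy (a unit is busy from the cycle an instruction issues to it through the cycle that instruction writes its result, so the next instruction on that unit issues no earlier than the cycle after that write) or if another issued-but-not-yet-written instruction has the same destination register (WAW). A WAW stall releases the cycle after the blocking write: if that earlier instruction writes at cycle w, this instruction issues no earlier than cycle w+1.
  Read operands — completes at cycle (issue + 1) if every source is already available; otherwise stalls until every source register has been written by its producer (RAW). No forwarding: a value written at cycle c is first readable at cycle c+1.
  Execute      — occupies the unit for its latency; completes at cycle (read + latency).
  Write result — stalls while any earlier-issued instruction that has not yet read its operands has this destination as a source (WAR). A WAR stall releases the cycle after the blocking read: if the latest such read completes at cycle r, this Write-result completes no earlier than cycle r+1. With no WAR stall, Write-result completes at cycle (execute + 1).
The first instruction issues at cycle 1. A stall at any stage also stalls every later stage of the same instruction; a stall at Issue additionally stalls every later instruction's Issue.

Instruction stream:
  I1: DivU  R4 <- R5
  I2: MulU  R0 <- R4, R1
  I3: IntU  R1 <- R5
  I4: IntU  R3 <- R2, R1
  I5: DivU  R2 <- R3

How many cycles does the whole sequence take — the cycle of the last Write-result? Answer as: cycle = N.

I1: IS=1 RO=2 EX=9 WR=10
I2: IS=2 RO=11 EX=14 WR=15  [RAW R4: wait I1 write@10]
I3: IS=3 RO=4 EX=5 WR=12  [WAR R1: wait I2 read@11]
I4: IS=13 RO=14 EX=15 WR=16  [struct: IntU busy until I3 writes@12]
I5: IS=14 RO=17 EX=24 WR=25  [RAW R3: wait I4 write@16]

cycle = 25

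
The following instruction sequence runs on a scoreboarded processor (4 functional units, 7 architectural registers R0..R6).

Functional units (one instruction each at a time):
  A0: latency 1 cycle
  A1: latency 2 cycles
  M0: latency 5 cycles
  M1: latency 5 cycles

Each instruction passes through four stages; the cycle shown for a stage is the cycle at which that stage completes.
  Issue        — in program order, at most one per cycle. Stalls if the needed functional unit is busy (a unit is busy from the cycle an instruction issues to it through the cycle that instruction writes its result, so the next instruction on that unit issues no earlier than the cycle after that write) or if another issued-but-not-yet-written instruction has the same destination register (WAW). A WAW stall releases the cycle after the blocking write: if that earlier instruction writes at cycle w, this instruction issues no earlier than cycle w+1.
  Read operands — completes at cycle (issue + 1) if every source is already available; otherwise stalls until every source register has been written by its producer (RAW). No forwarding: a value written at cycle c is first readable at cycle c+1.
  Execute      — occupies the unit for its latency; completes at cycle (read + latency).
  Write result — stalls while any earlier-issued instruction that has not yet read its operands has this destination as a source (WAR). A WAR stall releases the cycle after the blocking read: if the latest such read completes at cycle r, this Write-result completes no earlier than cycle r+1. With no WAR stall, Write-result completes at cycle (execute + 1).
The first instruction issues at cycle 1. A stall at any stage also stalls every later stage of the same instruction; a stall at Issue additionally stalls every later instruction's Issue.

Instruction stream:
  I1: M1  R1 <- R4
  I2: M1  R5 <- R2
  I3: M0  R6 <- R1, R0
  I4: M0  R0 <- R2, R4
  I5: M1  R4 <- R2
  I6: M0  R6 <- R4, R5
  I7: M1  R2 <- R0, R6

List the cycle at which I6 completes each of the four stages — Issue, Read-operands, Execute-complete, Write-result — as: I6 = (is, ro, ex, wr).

I6 = (26, 27, 32, 33)

1) issue 1, read 2, done 7, write 8
2) issue 9, read 10, done 15, write 16  <struct: M1 busy until I1 writes@8>
3) issue 10, read 11, done 16, write 17
4) issue 18, read 19, done 24, write 25  <struct: M0 busy until I3 writes@17>
5) issue 19, read 20, done 25, write 26
6) issue 26, read 27, done 32, write 33  <struct: M0 busy until I4 writes@25>
7) issue 27, read 34, done 39, write 40  <RAW R6: wait I6 write@33>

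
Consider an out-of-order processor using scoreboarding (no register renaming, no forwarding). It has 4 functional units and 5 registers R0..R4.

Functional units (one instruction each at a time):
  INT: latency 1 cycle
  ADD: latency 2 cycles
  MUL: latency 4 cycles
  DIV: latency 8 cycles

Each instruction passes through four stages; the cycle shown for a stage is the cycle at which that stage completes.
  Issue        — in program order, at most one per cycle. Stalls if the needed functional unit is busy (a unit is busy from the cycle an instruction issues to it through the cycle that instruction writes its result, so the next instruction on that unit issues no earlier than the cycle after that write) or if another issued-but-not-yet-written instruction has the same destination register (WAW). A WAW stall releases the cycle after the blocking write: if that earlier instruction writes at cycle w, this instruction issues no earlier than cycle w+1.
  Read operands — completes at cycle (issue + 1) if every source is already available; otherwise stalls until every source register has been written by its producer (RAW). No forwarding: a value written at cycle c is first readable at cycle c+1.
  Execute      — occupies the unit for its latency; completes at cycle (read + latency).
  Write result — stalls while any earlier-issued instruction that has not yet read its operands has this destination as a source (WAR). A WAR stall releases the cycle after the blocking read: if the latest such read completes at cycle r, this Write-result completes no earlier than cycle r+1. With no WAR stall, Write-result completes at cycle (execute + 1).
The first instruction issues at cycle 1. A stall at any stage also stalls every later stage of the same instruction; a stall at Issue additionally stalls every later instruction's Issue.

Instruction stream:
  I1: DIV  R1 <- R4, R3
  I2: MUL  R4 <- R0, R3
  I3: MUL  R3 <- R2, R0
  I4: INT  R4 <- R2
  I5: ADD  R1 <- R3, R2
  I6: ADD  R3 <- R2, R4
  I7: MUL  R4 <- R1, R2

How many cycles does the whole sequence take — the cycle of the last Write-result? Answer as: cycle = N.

cycle = 27

cycle 1: I1 issues→DIV
cycle 2: I1 reads; I2 issues→MUL
cycle 3: I2 reads
cycle 7: I2 exec-done
cycle 8: I2 writes R4
cycle 9: I3 issues→MUL
cycle 10: I1 exec-done; I3 reads; I4 issues→INT
cycle 11: I1 writes R1; I4 reads
cycle 12: I4 exec-done; I5 issues→ADD
cycle 13: I4 writes R4
cycle 14: I3 exec-done
cycle 15: I3 writes R3
cycle 16: I5 reads
cycle 18: I5 exec-done
cycle 19: I5 writes R1
cycle 20: I6 issues→ADD
cycle 21: I6 reads; I7 issues→MUL
cycle 22: I7 reads
cycle 23: I6 exec-done
cycle 24: I6 writes R3
cycle 26: I7 exec-done
cycle 27: I7 writes R4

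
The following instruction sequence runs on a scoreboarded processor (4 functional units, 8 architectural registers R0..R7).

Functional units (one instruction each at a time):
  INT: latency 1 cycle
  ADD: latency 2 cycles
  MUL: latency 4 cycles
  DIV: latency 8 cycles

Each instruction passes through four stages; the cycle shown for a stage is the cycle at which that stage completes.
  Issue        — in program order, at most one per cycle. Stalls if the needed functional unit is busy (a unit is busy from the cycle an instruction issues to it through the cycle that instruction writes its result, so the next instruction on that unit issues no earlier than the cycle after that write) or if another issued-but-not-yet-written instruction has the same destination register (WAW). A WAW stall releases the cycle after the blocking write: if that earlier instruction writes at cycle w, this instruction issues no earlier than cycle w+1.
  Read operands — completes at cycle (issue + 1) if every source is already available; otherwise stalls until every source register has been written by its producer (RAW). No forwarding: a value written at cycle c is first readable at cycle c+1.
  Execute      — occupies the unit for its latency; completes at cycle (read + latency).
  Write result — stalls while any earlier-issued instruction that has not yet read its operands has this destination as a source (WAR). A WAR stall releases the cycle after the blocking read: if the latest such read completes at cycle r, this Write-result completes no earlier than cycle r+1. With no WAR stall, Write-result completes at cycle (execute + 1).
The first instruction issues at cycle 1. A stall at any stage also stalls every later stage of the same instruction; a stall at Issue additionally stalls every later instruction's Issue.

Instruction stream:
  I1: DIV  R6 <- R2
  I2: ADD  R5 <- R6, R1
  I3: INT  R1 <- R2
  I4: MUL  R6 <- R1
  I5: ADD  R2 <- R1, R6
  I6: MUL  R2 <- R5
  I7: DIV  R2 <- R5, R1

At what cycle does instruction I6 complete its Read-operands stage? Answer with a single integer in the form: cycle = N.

cycle 1: I1 issues→DIV
cycle 2: I1 reads, I2 issues→ADD
cycle 3: I3 issues→INT
cycle 4: I3 reads
cycle 5: I3 exec-done
cycle 10: I1 exec-done
cycle 11: I1 writes R6
cycle 12: I2 reads, I4 issues→MUL
cycle 13: I3 writes R1
cycle 14: I2 exec-done, I4 reads
cycle 15: I2 writes R5
cycle 16: I5 issues→ADD
cycle 18: I4 exec-done
cycle 19: I4 writes R6
cycle 20: I5 reads
cycle 22: I5 exec-done
cycle 23: I5 writes R2
cycle 24: I6 issues→MUL
cycle 25: I6 reads
cycle 29: I6 exec-done
cycle 30: I6 writes R2
cycle 31: I7 issues→DIV
cycle 32: I7 reads
cycle 40: I7 exec-done
cycle 41: I7 writes R2

cycle = 25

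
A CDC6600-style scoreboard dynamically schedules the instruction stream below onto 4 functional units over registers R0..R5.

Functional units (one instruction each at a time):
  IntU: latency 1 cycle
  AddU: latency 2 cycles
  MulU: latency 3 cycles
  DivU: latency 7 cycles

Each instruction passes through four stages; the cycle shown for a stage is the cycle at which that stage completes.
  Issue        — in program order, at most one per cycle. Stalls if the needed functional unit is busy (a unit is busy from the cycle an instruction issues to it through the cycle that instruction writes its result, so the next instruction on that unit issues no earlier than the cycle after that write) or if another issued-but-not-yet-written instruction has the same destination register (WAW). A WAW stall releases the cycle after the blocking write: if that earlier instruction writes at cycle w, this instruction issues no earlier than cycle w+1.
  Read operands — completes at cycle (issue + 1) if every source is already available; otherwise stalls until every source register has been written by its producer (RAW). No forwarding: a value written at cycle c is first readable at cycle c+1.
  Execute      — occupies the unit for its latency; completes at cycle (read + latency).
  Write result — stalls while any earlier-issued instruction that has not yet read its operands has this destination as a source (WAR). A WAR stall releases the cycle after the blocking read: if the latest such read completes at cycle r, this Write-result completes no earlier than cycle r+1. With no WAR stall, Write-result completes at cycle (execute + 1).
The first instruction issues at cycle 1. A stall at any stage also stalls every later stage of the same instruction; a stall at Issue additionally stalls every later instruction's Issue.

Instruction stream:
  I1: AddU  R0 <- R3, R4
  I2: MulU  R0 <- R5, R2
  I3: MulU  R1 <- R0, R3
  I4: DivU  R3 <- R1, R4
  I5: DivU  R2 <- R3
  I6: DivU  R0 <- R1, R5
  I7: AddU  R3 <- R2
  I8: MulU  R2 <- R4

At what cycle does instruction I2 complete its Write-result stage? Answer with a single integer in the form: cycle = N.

c1: I1→AddU
c2: I1 RO
c4: I1 EX
c5: I1 WR R0
c6: I2→MulU
c7: I2 RO
c10: I2 EX
c11: I2 WR R0
c12: I3→MulU
c13: I3 RO; I4→DivU
c16: I3 EX
c17: I3 WR R1
c18: I4 RO
c25: I4 EX
c26: I4 WR R3
c27: I5→DivU
c28: I5 RO
c35: I5 EX
c36: I5 WR R2
c37: I6→DivU
c38: I6 RO; I7→AddU
c39: I7 RO; I8→MulU
c40: I8 RO
c41: I7 EX
c42: I7 WR R3
c43: I8 EX
c44: I8 WR R2
c45: I6 EX
c46: I6 WR R0

cycle = 11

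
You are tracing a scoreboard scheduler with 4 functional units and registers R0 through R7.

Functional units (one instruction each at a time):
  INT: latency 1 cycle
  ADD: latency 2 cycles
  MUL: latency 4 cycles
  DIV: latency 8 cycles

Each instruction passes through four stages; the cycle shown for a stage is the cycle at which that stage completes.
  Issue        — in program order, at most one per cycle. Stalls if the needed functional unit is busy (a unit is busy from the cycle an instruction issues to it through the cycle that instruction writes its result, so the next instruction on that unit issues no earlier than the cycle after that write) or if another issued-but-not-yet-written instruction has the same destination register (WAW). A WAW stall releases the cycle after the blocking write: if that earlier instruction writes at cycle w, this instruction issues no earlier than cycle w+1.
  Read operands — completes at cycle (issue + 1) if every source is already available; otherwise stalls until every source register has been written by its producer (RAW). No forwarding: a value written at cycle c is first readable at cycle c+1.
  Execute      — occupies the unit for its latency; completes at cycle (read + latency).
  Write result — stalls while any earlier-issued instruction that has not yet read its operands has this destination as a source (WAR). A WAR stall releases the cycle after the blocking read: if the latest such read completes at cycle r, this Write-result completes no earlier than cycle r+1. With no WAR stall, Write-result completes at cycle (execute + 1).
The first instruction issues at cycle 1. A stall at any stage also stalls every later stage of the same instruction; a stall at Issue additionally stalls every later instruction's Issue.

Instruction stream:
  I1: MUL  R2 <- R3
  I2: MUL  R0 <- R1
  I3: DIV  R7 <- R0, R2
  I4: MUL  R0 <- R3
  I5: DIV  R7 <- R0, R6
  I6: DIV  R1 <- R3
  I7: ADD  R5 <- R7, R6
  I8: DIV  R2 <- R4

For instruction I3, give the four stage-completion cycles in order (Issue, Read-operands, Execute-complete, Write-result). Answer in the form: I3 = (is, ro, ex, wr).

c1: I1 dispatched to MUL
c2: I1 operands ready
c6: I1 complete
c7: R2←I1
c8: I2 dispatched to MUL
c9: I2 operands ready; I3 dispatched to DIV
c13: I2 complete
c14: R0←I2
c15: I3 operands ready; I4 dispatched to MUL
c16: I4 operands ready
c20: I4 complete
c21: R0←I4
c23: I3 complete
c24: R7←I3
c25: I5 dispatched to DIV
c26: I5 operands ready
c34: I5 complete
c35: R7←I5
c36: I6 dispatched to DIV
c37: I6 operands ready; I7 dispatched to ADD
c38: I7 operands ready
c40: I7 complete
c41: R5←I7
c45: I6 complete
c46: R1←I6
c47: I8 dispatched to DIV
c48: I8 operands ready
c56: I8 complete
c57: R2←I8

I3 = (9, 15, 23, 24)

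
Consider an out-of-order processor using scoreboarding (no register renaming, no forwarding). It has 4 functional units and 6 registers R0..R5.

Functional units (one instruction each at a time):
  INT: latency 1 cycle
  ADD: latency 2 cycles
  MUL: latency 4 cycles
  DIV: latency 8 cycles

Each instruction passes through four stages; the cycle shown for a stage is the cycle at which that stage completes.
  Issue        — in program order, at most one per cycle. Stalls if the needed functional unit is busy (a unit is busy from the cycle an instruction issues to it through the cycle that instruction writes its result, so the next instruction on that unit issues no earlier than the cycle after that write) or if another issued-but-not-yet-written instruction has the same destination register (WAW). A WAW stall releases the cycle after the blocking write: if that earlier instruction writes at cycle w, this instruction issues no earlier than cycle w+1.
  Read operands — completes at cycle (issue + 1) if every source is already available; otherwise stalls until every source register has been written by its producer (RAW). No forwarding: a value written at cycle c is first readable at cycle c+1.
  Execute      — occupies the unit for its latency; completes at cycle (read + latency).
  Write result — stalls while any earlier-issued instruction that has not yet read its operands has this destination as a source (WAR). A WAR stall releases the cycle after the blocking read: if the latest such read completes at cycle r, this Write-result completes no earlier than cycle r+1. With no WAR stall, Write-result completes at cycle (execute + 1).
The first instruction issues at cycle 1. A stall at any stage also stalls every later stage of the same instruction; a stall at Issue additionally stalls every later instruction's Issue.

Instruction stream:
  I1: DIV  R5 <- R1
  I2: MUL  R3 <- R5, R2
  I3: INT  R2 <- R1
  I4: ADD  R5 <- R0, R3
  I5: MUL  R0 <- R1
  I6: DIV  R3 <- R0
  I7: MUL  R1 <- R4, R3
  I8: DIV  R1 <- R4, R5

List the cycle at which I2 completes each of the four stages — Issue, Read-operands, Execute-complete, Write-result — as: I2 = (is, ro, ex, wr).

I1 -> (1, 2, 10, 11)
I2 -> (2, 12, 16, 17)  // RAW R5: wait I1 write@11
I3 -> (3, 4, 5, 13)  // WAR R2: wait I2 read@12
I4 -> (12, 18, 20, 21)  // WAW R5: wait I1 write@11, RAW R3: wait I2 write@17
I5 -> (18, 19, 23, 24)  // struct: MUL busy until I2 writes@17
I6 -> (19, 25, 33, 34)  // RAW R0: wait I5 write@24
I7 -> (25, 35, 39, 40)  // struct: MUL busy until I5 writes@24, RAW R3: wait I6 write@34
I8 -> (41, 42, 50, 51)  // WAW R1: wait I7 write@40

I2 = (2, 12, 16, 17)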